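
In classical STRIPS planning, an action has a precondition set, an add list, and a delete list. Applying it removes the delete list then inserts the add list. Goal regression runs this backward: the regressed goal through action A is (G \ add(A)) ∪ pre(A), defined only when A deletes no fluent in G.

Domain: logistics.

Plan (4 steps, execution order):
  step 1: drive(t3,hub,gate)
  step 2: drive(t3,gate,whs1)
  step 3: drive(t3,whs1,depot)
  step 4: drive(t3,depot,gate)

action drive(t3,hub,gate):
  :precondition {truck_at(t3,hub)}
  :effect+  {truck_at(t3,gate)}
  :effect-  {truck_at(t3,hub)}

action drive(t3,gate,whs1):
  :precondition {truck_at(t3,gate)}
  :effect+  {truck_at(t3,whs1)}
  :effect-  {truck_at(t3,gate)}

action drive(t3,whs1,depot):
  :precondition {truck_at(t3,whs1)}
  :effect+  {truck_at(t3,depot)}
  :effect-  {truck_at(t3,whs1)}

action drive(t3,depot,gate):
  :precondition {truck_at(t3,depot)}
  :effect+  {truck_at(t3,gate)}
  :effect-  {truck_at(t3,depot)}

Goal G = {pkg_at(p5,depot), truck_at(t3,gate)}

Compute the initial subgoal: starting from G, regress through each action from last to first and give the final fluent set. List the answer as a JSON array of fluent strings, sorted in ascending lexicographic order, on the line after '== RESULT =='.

Work backward from the goal:
  through step 4 (drive(t3,depot,gate)): drop {truck_at(t3,gate)}, keep {pkg_at(p5,depot)}, require {truck_at(t3,depot)}
    → {pkg_at(p5,depot), truck_at(t3,depot)}
  through step 3 (drive(t3,whs1,depot)): drop {truck_at(t3,depot)}, keep {pkg_at(p5,depot)}, require {truck_at(t3,whs1)}
    → {pkg_at(p5,depot), truck_at(t3,whs1)}
  through step 2 (drive(t3,gate,whs1)): drop {truck_at(t3,whs1)}, keep {pkg_at(p5,depot)}, require {truck_at(t3,gate)}
    → {pkg_at(p5,depot), truck_at(t3,gate)}
  through step 1 (drive(t3,hub,gate)): drop {truck_at(t3,gate)}, keep {pkg_at(p5,depot)}, require {truck_at(t3,hub)}
    → {pkg_at(p5,depot), truck_at(t3,hub)}

== RESULT ==
["pkg_at(p5,depot)", "truck_at(t3,hub)"]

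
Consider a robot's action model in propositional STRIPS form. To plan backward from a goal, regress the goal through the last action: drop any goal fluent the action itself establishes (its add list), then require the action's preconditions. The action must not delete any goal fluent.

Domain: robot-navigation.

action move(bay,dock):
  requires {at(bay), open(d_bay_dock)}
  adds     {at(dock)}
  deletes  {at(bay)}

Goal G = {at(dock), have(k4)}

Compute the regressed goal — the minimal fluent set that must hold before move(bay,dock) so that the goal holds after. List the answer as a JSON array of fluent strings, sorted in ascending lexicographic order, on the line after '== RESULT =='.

Compute (G \ add) ∪ pre:
  G ∩ del = {}  (empty — regression defined)
  G \ add = {at(dock), have(k4)} \ {at(dock)} = {have(k4)}
  ∪ pre   = {have(k4)} ∪ {at(bay), open(d_bay_dock)}
          = {at(bay), have(k4), open(d_bay_dock)}

== RESULT ==
["at(bay)", "have(k4)", "open(d_bay_dock)"]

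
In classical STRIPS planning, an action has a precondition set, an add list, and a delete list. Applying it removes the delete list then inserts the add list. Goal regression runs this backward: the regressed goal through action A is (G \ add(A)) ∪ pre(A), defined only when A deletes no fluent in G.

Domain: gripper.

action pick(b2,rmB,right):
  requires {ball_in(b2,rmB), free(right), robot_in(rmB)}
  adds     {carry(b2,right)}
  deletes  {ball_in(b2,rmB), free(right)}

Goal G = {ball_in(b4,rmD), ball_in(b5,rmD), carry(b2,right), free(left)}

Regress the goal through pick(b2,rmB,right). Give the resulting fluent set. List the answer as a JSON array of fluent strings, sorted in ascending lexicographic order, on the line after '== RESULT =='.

Compute (G \ add) ∪ pre:
  G ∩ del = {}  (empty — regression defined)
  G \ add = {ball_in(b4,rmD), ball_in(b5,rmD), carry(b2,right), free(left)} \ {carry(b2,right)} = {ball_in(b4,rmD), ball_in(b5,rmD), free(left)}
  ∪ pre   = {ball_in(b4,rmD), ball_in(b5,rmD), free(left)} ∪ {ball_in(b2,rmB), free(right), robot_in(rmB)}
          = {ball_in(b2,rmB), ball_in(b4,rmD), ball_in(b5,rmD), free(left), free(right), robot_in(rmB)}

== RESULT ==
["ball_in(b2,rmB)", "ball_in(b4,rmD)", "ball_in(b5,rmD)", "free(left)", "free(right)", "robot_in(rmB)"]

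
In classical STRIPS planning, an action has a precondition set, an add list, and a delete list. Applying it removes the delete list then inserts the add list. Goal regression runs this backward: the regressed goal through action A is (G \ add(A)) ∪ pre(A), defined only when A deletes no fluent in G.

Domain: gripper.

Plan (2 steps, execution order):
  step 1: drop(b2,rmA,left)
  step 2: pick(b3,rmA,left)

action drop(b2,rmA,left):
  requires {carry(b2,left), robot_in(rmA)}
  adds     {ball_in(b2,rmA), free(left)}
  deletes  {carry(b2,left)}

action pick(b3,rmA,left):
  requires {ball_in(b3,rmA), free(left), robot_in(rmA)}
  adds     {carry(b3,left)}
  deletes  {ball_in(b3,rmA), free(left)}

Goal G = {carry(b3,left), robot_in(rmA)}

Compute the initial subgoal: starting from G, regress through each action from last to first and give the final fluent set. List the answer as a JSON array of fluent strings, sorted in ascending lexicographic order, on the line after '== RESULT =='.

Regress step by step:
  through step 2 (pick(b3,rmA,left)): drop {carry(b3,left)}, keep {robot_in(rmA)}, require {ball_in(b3,rmA), free(left), robot_in(rmA)}
    → {ball_in(b3,rmA), free(left), robot_in(rmA)}
  through step 1 (drop(b2,rmA,left)): drop {free(left)}, keep {ball_in(b3,rmA), robot_in(rmA)}, require {carry(b2,left), robot_in(rmA)}
    → {ball_in(b3,rmA), carry(b2,left), robot_in(rmA)}

== RESULT ==
["ball_in(b3,rmA)", "carry(b2,left)", "robot_in(rmA)"]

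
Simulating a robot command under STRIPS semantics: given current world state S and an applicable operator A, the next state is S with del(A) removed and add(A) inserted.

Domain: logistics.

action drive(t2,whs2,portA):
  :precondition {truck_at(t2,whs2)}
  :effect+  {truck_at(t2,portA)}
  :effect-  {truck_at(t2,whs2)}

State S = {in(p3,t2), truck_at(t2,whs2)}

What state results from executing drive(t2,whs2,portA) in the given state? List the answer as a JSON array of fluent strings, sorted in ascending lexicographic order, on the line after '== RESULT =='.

Compute (S \ del) ∪ add:
  pre ⊆ S: {truck_at(t2,whs2)} ⊆ S  — applicable
  S \ del = {in(p3,t2)}
  ∪ add   = {in(p3,t2), truck_at(t2,portA)}

== RESULT ==
["in(p3,t2)", "truck_at(t2,portA)"]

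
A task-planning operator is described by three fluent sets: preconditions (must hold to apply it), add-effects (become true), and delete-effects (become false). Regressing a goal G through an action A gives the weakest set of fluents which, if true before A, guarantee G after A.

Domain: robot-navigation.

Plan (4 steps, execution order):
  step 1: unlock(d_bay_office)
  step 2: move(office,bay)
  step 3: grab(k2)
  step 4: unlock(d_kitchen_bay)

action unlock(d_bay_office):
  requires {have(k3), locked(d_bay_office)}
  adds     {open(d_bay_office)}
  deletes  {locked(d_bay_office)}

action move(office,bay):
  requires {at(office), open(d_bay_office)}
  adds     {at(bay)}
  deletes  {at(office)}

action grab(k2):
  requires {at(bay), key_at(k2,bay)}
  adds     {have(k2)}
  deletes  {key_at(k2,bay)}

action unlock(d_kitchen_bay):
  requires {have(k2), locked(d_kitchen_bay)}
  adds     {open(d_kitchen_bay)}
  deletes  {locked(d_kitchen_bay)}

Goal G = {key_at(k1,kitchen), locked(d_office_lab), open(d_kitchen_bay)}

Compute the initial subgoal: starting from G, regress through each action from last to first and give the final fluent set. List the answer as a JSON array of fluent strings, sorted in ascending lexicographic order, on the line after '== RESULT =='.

Work backward from the goal:
  through step 4 (unlock(d_kitchen_bay)): drop {open(d_kitchen_bay)}, keep {key_at(k1,kitchen), locked(d_office_lab)}, require {have(k2), locked(d_kitchen_bay)}
    → {have(k2), key_at(k1,kitchen), locked(d_kitchen_bay), locked(d_office_lab)}
  through step 3 (grab(k2)): drop {have(k2)}, keep {key_at(k1,kitchen), locked(d_kitchen_bay), locked(d_office_lab)}, require {at(bay), key_at(k2,bay)}
    → {at(bay), key_at(k1,kitchen), key_at(k2,bay), locked(d_kitchen_bay), locked(d_office_lab)}
  through step 2 (move(office,bay)): drop {at(bay)}, keep {key_at(k1,kitchen), key_at(k2,bay), locked(d_kitchen_bay), locked(d_office_lab)}, require {at(office), open(d_bay_office)}
    → {at(office), key_at(k1,kitchen), key_at(k2,bay), locked(d_kitchen_bay), locked(d_office_lab), open(d_bay_office)}
  through step 1 (unlock(d_bay_office)): drop {open(d_bay_office)}, keep {at(office), key_at(k1,kitchen), key_at(k2,bay), locked(d_kitchen_bay), locked(d_office_lab)}, require {have(k3), locked(d_bay_office)}
    → {at(office), have(k3), key_at(k1,kitchen), key_at(k2,bay), locked(d_bay_office), locked(d_kitchen_bay), locked(d_office_lab)}

== RESULT ==
["at(office)", "have(k3)", "key_at(k1,kitchen)", "key_at(k2,bay)", "locked(d_bay_office)", "locked(d_kitchen_bay)", "locked(d_office_lab)"]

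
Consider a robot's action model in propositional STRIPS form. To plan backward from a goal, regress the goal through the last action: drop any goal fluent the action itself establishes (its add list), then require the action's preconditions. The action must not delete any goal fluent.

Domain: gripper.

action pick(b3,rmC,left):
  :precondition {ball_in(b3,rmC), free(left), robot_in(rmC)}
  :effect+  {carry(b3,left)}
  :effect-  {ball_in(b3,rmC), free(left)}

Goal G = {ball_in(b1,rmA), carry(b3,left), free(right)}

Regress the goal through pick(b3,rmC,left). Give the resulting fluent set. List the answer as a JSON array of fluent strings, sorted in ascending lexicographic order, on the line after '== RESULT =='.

Compute (G \ add) ∪ pre:
  G ∩ del = {}  (empty — regression defined)
  G \ add = {ball_in(b1,rmA), carry(b3,left), free(right)} \ {carry(b3,left)} = {ball_in(b1,rmA), free(right)}
  ∪ pre   = {ball_in(b1,rmA), free(right)} ∪ {ball_in(b3,rmC), free(left), robot_in(rmC)}
          = {ball_in(b1,rmA), ball_in(b3,rmC), free(left), free(right), robot_in(rmC)}

== RESULT ==
["ball_in(b1,rmA)", "ball_in(b3,rmC)", "free(left)", "free(right)", "robot_in(rmC)"]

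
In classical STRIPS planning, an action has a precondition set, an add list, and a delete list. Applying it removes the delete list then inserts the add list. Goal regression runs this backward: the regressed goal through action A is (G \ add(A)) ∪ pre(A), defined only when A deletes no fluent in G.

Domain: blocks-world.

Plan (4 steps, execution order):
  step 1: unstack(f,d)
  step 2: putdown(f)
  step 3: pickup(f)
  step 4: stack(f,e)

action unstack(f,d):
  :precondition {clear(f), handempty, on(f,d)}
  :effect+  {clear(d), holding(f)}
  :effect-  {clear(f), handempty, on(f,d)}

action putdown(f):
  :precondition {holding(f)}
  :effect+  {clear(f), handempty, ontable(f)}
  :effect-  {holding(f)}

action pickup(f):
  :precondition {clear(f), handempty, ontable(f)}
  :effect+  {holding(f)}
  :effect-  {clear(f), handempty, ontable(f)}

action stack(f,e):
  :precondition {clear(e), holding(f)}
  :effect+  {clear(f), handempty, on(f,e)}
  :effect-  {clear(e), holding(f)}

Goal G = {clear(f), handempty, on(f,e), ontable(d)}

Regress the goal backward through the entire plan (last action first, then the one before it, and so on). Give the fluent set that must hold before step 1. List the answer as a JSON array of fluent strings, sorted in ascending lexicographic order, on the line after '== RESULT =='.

Work backward from the goal:
  through step 4 (stack(f,e)): drop {clear(f), handempty, on(f,e)}, keep {ontable(d)}, require {clear(e), holding(f)}
    → {clear(e), holding(f), ontable(d)}
  through step 3 (pickup(f)): drop {holding(f)}, keep {clear(e), ontable(d)}, require {clear(f), handempty, ontable(f)}
    → {clear(e), clear(f), handempty, ontable(d), ontable(f)}
  through step 2 (putdown(f)): drop {clear(f), handempty, ontable(f)}, keep {clear(e), ontable(d)}, require {holding(f)}
    → {clear(e), holding(f), ontable(d)}
  through step 1 (unstack(f,d)): drop {holding(f)}, keep {clear(e), ontable(d)}, require {clear(f), handempty, on(f,d)}
    → {clear(e), clear(f), handempty, on(f,d), ontable(d)}

== RESULT ==
["clear(e)", "clear(f)", "handempty", "on(f,d)", "ontable(d)"]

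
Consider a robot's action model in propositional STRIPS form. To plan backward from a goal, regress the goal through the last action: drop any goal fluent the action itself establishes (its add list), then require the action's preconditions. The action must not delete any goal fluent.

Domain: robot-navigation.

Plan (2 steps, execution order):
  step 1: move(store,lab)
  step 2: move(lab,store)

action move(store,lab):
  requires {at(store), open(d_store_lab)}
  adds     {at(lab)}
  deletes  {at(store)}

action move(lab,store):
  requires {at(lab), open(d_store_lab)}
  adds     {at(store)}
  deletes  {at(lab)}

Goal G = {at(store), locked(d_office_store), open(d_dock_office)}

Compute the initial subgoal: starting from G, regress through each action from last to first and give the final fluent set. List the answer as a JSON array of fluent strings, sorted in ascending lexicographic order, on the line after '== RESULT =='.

Work backward from the goal:
  through step 2 (move(lab,store)): drop {at(store)}, keep {locked(d_office_store), open(d_dock_office)}, require {at(lab), open(d_store_lab)}
    → {at(lab), locked(d_office_store), open(d_dock_office), open(d_store_lab)}
  through step 1 (move(store,lab)): drop {at(lab)}, keep {locked(d_office_store), open(d_dock_office), open(d_store_lab)}, require {at(store), open(d_store_lab)}
    → {at(store), locked(d_office_store), open(d_dock_office), open(d_store_lab)}

== RESULT ==
["at(store)", "locked(d_office_store)", "open(d_dock_office)", "open(d_store_lab)"]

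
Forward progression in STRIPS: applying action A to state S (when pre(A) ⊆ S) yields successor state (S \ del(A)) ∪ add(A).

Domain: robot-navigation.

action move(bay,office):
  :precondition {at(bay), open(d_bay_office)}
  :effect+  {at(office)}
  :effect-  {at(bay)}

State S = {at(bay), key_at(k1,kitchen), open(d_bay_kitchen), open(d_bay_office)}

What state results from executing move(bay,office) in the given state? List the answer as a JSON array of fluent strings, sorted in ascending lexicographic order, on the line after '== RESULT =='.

Progress:
  pre ⊆ S: {at(bay), open(d_bay_office)} ⊆ S  — applicable
  S \ del = {key_at(k1,kitchen), open(d_bay_kitchen), open(d_bay_office)}
  ∪ add   = {at(office), key_at(k1,kitchen), open(d_bay_kitchen), open(d_bay_office)}

== RESULT ==
["at(office)", "key_at(k1,kitchen)", "open(d_bay_kitchen)", "open(d_bay_office)"]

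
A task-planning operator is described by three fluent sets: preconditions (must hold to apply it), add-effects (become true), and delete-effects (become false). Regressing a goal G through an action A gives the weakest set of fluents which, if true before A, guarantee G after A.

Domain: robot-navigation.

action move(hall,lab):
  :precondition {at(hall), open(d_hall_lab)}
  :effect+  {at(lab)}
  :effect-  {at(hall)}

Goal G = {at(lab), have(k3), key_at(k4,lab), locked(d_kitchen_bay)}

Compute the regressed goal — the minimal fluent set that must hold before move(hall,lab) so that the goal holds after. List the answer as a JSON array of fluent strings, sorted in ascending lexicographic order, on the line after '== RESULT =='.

Compute (G \ add) ∪ pre:
  G ∩ del = {}  (empty — regression defined)
  G \ add = {at(lab), have(k3), key_at(k4,lab), locked(d_kitchen_bay)} \ {at(lab)} = {have(k3), key_at(k4,lab), locked(d_kitchen_bay)}
  ∪ pre   = {have(k3), key_at(k4,lab), locked(d_kitchen_bay)} ∪ {at(hall), open(d_hall_lab)}
          = {at(hall), have(k3), key_at(k4,lab), locked(d_kitchen_bay), open(d_hall_lab)}

== RESULT ==
["at(hall)", "have(k3)", "key_at(k4,lab)", "locked(d_kitchen_bay)", "open(d_hall_lab)"]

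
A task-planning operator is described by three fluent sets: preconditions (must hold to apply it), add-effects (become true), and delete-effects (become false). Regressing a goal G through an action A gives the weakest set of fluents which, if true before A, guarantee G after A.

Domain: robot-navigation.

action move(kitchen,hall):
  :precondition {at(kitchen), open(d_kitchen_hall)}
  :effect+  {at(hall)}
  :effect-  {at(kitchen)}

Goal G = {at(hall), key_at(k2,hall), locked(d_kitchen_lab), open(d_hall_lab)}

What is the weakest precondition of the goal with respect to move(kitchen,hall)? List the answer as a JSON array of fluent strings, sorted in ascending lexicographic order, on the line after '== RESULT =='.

Compute (G \ add) ∪ pre:
  G ∩ del = {}  (empty — regression defined)
  G \ add = {at(hall), key_at(k2,hall), locked(d_kitchen_lab), open(d_hall_lab)} \ {at(hall)} = {key_at(k2,hall), locked(d_kitchen_lab), open(d_hall_lab)}
  ∪ pre   = {key_at(k2,hall), locked(d_kitchen_lab), open(d_hall_lab)} ∪ {at(kitchen), open(d_kitchen_hall)}
          = {at(kitchen), key_at(k2,hall), locked(d_kitchen_lab), open(d_hall_lab), open(d_kitchen_hall)}

== RESULT ==
["at(kitchen)", "key_at(k2,hall)", "locked(d_kitchen_lab)", "open(d_hall_lab)", "open(d_kitchen_hall)"]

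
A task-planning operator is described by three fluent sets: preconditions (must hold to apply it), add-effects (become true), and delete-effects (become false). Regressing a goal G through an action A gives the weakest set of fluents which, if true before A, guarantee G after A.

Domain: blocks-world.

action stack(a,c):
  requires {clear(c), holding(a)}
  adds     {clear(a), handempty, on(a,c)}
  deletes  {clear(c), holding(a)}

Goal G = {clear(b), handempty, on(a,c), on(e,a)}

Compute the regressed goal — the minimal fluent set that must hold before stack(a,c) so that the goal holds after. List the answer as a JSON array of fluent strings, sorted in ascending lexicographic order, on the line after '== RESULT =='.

Regress:
  G ∩ del = {}  (empty — regression defined)
  G \ add = {clear(b), handempty, on(a,c), on(e,a)} \ {clear(a), handempty, on(a,c)} = {clear(b), on(e,a)}
  ∪ pre   = {clear(b), on(e,a)} ∪ {clear(c), holding(a)}
          = {clear(b), clear(c), holding(a), on(e,a)}

== RESULT ==
["clear(b)", "clear(c)", "holding(a)", "on(e,a)"]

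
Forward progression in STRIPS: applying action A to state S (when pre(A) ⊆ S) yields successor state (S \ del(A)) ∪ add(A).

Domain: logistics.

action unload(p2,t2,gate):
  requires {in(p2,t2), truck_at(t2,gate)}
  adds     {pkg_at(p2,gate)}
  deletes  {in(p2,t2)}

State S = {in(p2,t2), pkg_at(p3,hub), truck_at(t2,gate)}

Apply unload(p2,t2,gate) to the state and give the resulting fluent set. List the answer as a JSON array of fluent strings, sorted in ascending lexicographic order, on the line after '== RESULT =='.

Compute (S \ del) ∪ add:
  pre ⊆ S: {in(p2,t2), truck_at(t2,gate)} ⊆ S  — applicable
  S \ del = {pkg_at(p3,hub), truck_at(t2,gate)}
  ∪ add   = {pkg_at(p2,gate), pkg_at(p3,hub), truck_at(t2,gate)}

== RESULT ==
["pkg_at(p2,gate)", "pkg_at(p3,hub)", "truck_at(t2,gate)"]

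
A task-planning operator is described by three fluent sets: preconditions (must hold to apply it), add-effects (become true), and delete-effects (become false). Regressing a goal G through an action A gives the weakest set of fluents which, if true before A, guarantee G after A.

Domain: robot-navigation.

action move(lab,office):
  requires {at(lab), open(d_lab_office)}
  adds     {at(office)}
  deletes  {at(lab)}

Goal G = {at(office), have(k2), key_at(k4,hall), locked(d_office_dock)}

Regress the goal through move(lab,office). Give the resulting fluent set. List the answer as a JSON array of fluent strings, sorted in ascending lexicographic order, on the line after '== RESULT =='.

Regress:
  G ∩ del = {}  (empty — regression defined)
  G \ add = {at(office), have(k2), key_at(k4,hall), locked(d_office_dock)} \ {at(office)} = {have(k2), key_at(k4,hall), locked(d_office_dock)}
  ∪ pre   = {have(k2), key_at(k4,hall), locked(d_office_dock)} ∪ {at(lab), open(d_lab_office)}
          = {at(lab), have(k2), key_at(k4,hall), locked(d_office_dock), open(d_lab_office)}

== RESULT ==
["at(lab)", "have(k2)", "key_at(k4,hall)", "locked(d_office_dock)", "open(d_lab_office)"]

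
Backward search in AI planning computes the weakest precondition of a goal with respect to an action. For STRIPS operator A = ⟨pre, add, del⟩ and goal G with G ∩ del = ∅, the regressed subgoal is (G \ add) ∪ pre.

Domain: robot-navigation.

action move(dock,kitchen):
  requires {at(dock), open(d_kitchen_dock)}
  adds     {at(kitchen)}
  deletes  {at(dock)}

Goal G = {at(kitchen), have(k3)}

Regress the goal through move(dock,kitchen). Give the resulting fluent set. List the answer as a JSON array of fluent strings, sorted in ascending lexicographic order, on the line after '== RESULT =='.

Regress:
  G ∩ del = {}  (empty — regression defined)
  G \ add = {at(kitchen), have(k3)} \ {at(kitchen)} = {have(k3)}
  ∪ pre   = {have(k3)} ∪ {at(dock), open(d_kitchen_dock)}
          = {at(dock), have(k3), open(d_kitchen_dock)}

== RESULT ==
["at(dock)", "have(k3)", "open(d_kitchen_dock)"]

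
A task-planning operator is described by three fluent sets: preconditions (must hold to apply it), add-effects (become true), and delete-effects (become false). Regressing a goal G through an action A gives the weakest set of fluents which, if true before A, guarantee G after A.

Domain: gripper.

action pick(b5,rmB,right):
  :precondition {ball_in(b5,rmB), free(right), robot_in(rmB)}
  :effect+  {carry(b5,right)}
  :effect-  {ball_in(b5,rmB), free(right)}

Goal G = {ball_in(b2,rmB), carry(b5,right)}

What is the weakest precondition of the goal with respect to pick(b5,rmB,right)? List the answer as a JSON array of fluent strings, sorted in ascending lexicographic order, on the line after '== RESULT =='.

Regress:
  G ∩ del = {}  (empty — regression defined)
  G \ add = {ball_in(b2,rmB), carry(b5,right)} \ {carry(b5,right)} = {ball_in(b2,rmB)}
  ∪ pre   = {ball_in(b2,rmB)} ∪ {ball_in(b5,rmB), free(right), robot_in(rmB)}
          = {ball_in(b2,rmB), ball_in(b5,rmB), free(right), robot_in(rmB)}

== RESULT ==
["ball_in(b2,rmB)", "ball_in(b5,rmB)", "free(right)", "robot_in(rmB)"]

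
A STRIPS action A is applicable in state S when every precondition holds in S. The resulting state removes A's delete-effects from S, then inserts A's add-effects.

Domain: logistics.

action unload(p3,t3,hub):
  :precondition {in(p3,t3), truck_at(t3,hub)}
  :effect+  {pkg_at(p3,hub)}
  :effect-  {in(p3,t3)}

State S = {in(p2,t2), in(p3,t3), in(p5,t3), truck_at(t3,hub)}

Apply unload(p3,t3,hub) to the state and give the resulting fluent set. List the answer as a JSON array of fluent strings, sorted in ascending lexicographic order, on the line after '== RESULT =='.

Progress:
  pre ⊆ S: {in(p3,t3), truck_at(t3,hub)} ⊆ S  — applicable
  S \ del = {in(p2,t2), in(p5,t3), truck_at(t3,hub)}
  ∪ add   = {in(p2,t2), in(p5,t3), pkg_at(p3,hub), truck_at(t3,hub)}

== RESULT ==
["in(p2,t2)", "in(p5,t3)", "pkg_at(p3,hub)", "truck_at(t3,hub)"]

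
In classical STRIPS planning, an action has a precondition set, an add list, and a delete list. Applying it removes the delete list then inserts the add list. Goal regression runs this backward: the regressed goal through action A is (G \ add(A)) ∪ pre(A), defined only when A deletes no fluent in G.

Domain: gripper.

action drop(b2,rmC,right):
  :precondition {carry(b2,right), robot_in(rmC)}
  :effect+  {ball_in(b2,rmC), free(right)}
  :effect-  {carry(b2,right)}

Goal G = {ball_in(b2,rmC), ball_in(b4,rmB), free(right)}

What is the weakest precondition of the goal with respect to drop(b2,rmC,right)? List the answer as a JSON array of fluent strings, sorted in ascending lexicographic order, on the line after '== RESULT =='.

Compute (G \ add) ∪ pre:
  G ∩ del = {}  (empty — regression defined)
  G \ add = {ball_in(b2,rmC), ball_in(b4,rmB), free(right)} \ {ball_in(b2,rmC), free(right)} = {ball_in(b4,rmB)}
  ∪ pre   = {ball_in(b4,rmB)} ∪ {carry(b2,right), robot_in(rmC)}
          = {ball_in(b4,rmB), carry(b2,right), robot_in(rmC)}

== RESULT ==
["ball_in(b4,rmB)", "carry(b2,right)", "robot_in(rmC)"]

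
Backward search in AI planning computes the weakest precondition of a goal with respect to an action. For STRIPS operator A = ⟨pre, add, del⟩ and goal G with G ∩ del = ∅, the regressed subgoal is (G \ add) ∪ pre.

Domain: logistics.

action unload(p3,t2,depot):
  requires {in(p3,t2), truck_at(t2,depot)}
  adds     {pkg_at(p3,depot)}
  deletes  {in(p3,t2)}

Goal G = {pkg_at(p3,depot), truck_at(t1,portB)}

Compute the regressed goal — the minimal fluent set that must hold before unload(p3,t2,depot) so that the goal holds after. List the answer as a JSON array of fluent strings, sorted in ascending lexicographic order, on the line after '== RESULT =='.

Compute (G \ add) ∪ pre:
  G ∩ del = {}  (empty — regression defined)
  G \ add = {pkg_at(p3,depot), truck_at(t1,portB)} \ {pkg_at(p3,depot)} = {truck_at(t1,portB)}
  ∪ pre   = {truck_at(t1,portB)} ∪ {in(p3,t2), truck_at(t2,depot)}
          = {in(p3,t2), truck_at(t1,portB), truck_at(t2,depot)}

== RESULT ==
["in(p3,t2)", "truck_at(t1,portB)", "truck_at(t2,depot)"]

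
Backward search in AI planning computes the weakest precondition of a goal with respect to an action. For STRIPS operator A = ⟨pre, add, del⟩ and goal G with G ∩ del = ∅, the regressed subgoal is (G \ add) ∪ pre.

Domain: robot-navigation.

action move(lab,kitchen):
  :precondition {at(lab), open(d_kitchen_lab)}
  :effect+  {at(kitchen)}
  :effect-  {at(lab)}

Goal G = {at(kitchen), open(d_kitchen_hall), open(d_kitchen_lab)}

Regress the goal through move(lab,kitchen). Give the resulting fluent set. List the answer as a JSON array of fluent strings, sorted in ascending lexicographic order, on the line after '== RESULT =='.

Compute (G \ add) ∪ pre:
  G ∩ del = {}  (empty — regression defined)
  G \ add = {at(kitchen), open(d_kitchen_hall), open(d_kitchen_lab)} \ {at(kitchen)} = {open(d_kitchen_hall), open(d_kitchen_lab)}
  ∪ pre   = {open(d_kitchen_hall), open(d_kitchen_lab)} ∪ {at(lab), open(d_kitchen_lab)}
          = {at(lab), open(d_kitchen_hall), open(d_kitchen_lab)}

== RESULT ==
["at(lab)", "open(d_kitchen_hall)", "open(d_kitchen_lab)"]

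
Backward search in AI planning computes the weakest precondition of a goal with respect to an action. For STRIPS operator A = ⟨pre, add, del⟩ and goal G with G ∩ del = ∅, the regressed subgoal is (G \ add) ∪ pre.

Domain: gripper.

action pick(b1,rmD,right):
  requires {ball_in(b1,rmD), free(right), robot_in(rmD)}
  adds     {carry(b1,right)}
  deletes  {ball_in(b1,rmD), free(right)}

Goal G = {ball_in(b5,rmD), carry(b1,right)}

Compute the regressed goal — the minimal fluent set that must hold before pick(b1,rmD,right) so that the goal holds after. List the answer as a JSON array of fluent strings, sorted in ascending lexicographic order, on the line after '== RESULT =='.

Compute (G \ add) ∪ pre:
  G ∩ del = {}  (empty — regression defined)
  G \ add = {ball_in(b5,rmD), carry(b1,right)} \ {carry(b1,right)} = {ball_in(b5,rmD)}
  ∪ pre   = {ball_in(b5,rmD)} ∪ {ball_in(b1,rmD), free(right), robot_in(rmD)}
          = {ball_in(b1,rmD), ball_in(b5,rmD), free(right), robot_in(rmD)}

== RESULT ==
["ball_in(b1,rmD)", "ball_in(b5,rmD)", "free(right)", "robot_in(rmD)"]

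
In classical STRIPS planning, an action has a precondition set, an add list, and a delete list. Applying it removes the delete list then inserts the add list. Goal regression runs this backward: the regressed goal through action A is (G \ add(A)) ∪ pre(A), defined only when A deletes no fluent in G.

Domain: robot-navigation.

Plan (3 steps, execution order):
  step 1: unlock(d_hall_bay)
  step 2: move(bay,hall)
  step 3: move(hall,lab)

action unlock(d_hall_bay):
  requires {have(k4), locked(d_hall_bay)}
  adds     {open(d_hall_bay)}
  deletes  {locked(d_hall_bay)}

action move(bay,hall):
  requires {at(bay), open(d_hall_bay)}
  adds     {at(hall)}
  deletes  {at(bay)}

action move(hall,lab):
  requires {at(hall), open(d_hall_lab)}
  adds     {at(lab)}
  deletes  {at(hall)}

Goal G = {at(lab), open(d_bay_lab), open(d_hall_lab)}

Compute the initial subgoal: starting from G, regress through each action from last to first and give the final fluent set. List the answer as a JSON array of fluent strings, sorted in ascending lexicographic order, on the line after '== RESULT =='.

Regress step by step:
  through step 3 (move(hall,lab)): drop {at(lab)}, keep {open(d_bay_lab), open(d_hall_lab)}, require {at(hall), open(d_hall_lab)}
    → {at(hall), open(d_bay_lab), open(d_hall_lab)}
  through step 2 (move(bay,hall)): drop {at(hall)}, keep {open(d_bay_lab), open(d_hall_lab)}, require {at(bay), open(d_hall_bay)}
    → {at(bay), open(d_bay_lab), open(d_hall_bay), open(d_hall_lab)}
  through step 1 (unlock(d_hall_bay)): drop {open(d_hall_bay)}, keep {at(bay), open(d_bay_lab), open(d_hall_lab)}, require {have(k4), locked(d_hall_bay)}
    → {at(bay), have(k4), locked(d_hall_bay), open(d_bay_lab), open(d_hall_lab)}

== RESULT ==
["at(bay)", "have(k4)", "locked(d_hall_bay)", "open(d_bay_lab)", "open(d_hall_lab)"]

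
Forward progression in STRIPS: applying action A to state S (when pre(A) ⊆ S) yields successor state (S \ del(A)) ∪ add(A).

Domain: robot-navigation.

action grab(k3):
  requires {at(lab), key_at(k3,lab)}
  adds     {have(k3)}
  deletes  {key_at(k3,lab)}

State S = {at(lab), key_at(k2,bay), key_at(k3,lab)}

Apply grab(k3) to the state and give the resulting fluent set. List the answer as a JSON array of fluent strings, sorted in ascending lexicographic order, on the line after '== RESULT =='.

Compute (S \ del) ∪ add:
  pre ⊆ S: {at(lab), key_at(k3,lab)} ⊆ S  — applicable
  S \ del = {at(lab), key_at(k2,bay)}
  ∪ add   = {at(lab), have(k3), key_at(k2,bay)}

== RESULT ==
["at(lab)", "have(k3)", "key_at(k2,bay)"]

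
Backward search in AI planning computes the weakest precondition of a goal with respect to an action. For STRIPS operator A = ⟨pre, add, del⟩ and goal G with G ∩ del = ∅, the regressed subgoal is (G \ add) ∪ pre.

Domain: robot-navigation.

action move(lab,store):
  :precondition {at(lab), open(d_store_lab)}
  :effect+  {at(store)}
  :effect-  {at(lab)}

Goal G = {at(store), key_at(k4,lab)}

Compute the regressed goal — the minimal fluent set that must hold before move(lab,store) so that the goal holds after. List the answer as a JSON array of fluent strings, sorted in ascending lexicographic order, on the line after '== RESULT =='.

Regress:
  G ∩ del = {}  (empty — regression defined)
  G \ add = {at(store), key_at(k4,lab)} \ {at(store)} = {key_at(k4,lab)}
  ∪ pre   = {key_at(k4,lab)} ∪ {at(lab), open(d_store_lab)}
          = {at(lab), key_at(k4,lab), open(d_store_lab)}

== RESULT ==
["at(lab)", "key_at(k4,lab)", "open(d_store_lab)"]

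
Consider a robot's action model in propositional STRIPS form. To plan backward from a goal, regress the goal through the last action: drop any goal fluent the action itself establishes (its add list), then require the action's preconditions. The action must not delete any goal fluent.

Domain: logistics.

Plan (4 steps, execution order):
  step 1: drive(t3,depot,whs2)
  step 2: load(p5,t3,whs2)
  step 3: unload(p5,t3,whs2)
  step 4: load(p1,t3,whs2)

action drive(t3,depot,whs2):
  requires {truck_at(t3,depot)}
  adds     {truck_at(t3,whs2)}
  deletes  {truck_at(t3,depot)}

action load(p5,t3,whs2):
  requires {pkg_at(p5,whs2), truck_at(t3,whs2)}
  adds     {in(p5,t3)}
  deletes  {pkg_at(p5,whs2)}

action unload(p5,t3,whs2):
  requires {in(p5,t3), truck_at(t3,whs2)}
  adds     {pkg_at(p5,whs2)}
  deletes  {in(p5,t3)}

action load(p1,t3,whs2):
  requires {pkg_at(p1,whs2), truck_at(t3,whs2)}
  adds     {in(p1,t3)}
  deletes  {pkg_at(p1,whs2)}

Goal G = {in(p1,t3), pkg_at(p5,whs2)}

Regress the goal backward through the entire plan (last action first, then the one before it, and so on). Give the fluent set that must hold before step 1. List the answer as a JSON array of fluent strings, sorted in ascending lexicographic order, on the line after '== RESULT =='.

Work backward from the goal:
  through step 4 (load(p1,t3,whs2)): drop {in(p1,t3)}, keep {pkg_at(p5,whs2)}, require {pkg_at(p1,whs2), truck_at(t3,whs2)}
    → {pkg_at(p1,whs2), pkg_at(p5,whs2), truck_at(t3,whs2)}
  through step 3 (unload(p5,t3,whs2)): drop {pkg_at(p5,whs2)}, keep {pkg_at(p1,whs2), truck_at(t3,whs2)}, require {in(p5,t3), truck_at(t3,whs2)}
    → {in(p5,t3), pkg_at(p1,whs2), truck_at(t3,whs2)}
  through step 2 (load(p5,t3,whs2)): drop {in(p5,t3)}, keep {pkg_at(p1,whs2), truck_at(t3,whs2)}, require {pkg_at(p5,whs2), truck_at(t3,whs2)}
    → {pkg_at(p1,whs2), pkg_at(p5,whs2), truck_at(t3,whs2)}
  through step 1 (drive(t3,depot,whs2)): drop {truck_at(t3,whs2)}, keep {pkg_at(p1,whs2), pkg_at(p5,whs2)}, require {truck_at(t3,depot)}
    → {pkg_at(p1,whs2), pkg_at(p5,whs2), truck_at(t3,depot)}

== RESULT ==
["pkg_at(p1,whs2)", "pkg_at(p5,whs2)", "truck_at(t3,depot)"]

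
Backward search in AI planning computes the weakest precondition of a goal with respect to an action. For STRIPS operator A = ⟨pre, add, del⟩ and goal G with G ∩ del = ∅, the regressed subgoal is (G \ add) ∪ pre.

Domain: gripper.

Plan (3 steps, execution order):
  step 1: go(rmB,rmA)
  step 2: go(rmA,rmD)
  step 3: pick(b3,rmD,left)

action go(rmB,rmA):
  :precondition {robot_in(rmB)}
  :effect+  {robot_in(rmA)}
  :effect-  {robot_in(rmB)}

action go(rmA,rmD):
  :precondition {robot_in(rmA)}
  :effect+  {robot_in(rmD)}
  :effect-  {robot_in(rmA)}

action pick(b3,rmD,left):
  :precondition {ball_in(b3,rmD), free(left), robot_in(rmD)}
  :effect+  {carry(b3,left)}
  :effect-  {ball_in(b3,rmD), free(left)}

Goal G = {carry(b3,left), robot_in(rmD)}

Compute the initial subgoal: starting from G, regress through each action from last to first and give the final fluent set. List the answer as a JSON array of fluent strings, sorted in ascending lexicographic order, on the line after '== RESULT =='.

Regress step by step:
  through step 3 (pick(b3,rmD,left)): drop {carry(b3,left)}, keep {robot_in(rmD)}, require {ball_in(b3,rmD), free(left), robot_in(rmD)}
    → {ball_in(b3,rmD), free(left), robot_in(rmD)}
  through step 2 (go(rmA,rmD)): drop {robot_in(rmD)}, keep {ball_in(b3,rmD), free(left)}, require {robot_in(rmA)}
    → {ball_in(b3,rmD), free(left), robot_in(rmA)}
  through step 1 (go(rmB,rmA)): drop {robot_in(rmA)}, keep {ball_in(b3,rmD), free(left)}, require {robot_in(rmB)}
    → {ball_in(b3,rmD), free(left), robot_in(rmB)}

== RESULT ==
["ball_in(b3,rmD)", "free(left)", "robot_in(rmB)"]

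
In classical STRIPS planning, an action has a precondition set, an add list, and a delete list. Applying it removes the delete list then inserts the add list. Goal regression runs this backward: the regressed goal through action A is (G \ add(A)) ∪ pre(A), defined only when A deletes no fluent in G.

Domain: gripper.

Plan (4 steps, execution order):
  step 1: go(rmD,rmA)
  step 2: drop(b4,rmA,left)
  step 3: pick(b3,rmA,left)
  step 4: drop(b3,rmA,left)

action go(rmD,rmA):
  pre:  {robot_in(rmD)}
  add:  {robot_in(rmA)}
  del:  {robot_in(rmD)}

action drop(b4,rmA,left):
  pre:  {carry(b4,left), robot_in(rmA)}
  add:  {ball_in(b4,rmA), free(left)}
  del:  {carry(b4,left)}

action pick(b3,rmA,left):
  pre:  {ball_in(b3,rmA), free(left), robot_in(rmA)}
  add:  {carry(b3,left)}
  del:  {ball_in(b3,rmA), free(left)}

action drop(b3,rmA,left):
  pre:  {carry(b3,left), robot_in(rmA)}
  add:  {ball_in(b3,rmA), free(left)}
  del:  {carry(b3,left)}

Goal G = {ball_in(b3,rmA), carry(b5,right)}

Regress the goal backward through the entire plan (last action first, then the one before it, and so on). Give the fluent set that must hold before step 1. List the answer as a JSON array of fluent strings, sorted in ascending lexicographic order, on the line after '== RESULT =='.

Work backward from the goal:
  through step 4 (drop(b3,rmA,left)): drop {ball_in(b3,rmA)}, keep {carry(b5,right)}, require {carry(b3,left), robot_in(rmA)}
    → {carry(b3,left), carry(b5,right), robot_in(rmA)}
  through step 3 (pick(b3,rmA,left)): drop {carry(b3,left)}, keep {carry(b5,right), robot_in(rmA)}, require {ball_in(b3,rmA), free(left), robot_in(rmA)}
    → {ball_in(b3,rmA), carry(b5,right), free(left), robot_in(rmA)}
  through step 2 (drop(b4,rmA,left)): drop {free(left)}, keep {ball_in(b3,rmA), carry(b5,right), robot_in(rmA)}, require {carry(b4,left), robot_in(rmA)}
    → {ball_in(b3,rmA), carry(b4,left), carry(b5,right), robot_in(rmA)}
  through step 1 (go(rmD,rmA)): drop {robot_in(rmA)}, keep {ball_in(b3,rmA), carry(b4,left), carry(b5,right)}, require {robot_in(rmD)}
    → {ball_in(b3,rmA), carry(b4,left), carry(b5,right), robot_in(rmD)}

== RESULT ==
["ball_in(b3,rmA)", "carry(b4,left)", "carry(b5,right)", "robot_in(rmD)"]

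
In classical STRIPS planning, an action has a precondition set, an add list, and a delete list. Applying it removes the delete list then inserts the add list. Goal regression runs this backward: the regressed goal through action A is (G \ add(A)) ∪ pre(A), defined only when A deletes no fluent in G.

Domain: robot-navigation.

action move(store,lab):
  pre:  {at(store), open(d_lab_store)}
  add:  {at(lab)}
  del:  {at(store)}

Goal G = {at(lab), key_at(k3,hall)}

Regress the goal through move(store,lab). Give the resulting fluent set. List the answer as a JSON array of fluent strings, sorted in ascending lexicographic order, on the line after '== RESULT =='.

Regress:
  G ∩ del = {}  (empty — regression defined)
  G \ add = {at(lab), key_at(k3,hall)} \ {at(lab)} = {key_at(k3,hall)}
  ∪ pre   = {key_at(k3,hall)} ∪ {at(store), open(d_lab_store)}
          = {at(store), key_at(k3,hall), open(d_lab_store)}

== RESULT ==
["at(store)", "key_at(k3,hall)", "open(d_lab_store)"]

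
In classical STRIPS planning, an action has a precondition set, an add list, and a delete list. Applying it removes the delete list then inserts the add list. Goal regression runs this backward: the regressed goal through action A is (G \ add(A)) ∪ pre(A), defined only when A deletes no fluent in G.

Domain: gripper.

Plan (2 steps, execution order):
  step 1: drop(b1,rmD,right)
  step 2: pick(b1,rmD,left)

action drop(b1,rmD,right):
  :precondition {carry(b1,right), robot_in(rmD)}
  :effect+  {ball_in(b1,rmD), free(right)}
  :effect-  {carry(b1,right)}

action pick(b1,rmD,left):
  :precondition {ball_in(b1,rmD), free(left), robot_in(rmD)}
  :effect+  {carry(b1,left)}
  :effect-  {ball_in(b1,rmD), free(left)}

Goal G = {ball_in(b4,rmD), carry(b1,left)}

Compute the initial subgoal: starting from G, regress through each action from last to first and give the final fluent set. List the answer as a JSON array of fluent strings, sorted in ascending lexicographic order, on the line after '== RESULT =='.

Regress step by step:
  through step 2 (pick(b1,rmD,left)): drop {carry(b1,left)}, keep {ball_in(b4,rmD)}, require {ball_in(b1,rmD), free(left), robot_in(rmD)}
    → {ball_in(b1,rmD), ball_in(b4,rmD), free(left), robot_in(rmD)}
  through step 1 (drop(b1,rmD,right)): drop {ball_in(b1,rmD)}, keep {ball_in(b4,rmD), free(left), robot_in(rmD)}, require {carry(b1,right), robot_in(rmD)}
    → {ball_in(b4,rmD), carry(b1,right), free(left), robot_in(rmD)}

== RESULT ==
["ball_in(b4,rmD)", "carry(b1,right)", "free(left)", "robot_in(rmD)"]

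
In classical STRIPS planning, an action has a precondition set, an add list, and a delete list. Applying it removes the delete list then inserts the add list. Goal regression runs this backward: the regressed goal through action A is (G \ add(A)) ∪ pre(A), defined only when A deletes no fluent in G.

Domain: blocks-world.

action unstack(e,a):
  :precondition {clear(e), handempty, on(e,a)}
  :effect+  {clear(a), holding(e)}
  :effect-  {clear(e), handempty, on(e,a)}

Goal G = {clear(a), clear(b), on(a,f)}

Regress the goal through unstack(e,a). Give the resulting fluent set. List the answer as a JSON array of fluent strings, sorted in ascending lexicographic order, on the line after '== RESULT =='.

Compute (G \ add) ∪ pre:
  G ∩ del = {}  (empty — regression defined)
  G \ add = {clear(a), clear(b), on(a,f)} \ {clear(a), holding(e)} = {clear(b), on(a,f)}
  ∪ pre   = {clear(b), on(a,f)} ∪ {clear(e), handempty, on(e,a)}
          = {clear(b), clear(e), handempty, on(a,f), on(e,a)}

== RESULT ==
["clear(b)", "clear(e)", "handempty", "on(a,f)", "on(e,a)"]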